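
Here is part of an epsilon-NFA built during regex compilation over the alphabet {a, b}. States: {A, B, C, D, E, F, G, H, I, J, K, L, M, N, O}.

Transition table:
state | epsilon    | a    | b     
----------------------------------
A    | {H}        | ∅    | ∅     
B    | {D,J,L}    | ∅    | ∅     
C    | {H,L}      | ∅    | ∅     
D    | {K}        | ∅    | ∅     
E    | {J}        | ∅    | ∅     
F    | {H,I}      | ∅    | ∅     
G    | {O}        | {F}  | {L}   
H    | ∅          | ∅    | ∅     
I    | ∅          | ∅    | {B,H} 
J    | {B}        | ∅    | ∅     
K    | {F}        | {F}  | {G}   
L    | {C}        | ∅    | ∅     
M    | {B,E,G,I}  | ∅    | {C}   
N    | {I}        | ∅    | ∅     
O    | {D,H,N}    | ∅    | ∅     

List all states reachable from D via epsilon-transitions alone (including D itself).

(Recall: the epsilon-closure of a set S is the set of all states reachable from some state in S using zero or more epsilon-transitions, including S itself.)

{D, F, H, I, K}

Start with {D}.
From D via epsilon: add K.
From K via epsilon: add F.
From F via epsilon: add H, I.
No new states can be added; the closed set is {D, F, H, I, K}.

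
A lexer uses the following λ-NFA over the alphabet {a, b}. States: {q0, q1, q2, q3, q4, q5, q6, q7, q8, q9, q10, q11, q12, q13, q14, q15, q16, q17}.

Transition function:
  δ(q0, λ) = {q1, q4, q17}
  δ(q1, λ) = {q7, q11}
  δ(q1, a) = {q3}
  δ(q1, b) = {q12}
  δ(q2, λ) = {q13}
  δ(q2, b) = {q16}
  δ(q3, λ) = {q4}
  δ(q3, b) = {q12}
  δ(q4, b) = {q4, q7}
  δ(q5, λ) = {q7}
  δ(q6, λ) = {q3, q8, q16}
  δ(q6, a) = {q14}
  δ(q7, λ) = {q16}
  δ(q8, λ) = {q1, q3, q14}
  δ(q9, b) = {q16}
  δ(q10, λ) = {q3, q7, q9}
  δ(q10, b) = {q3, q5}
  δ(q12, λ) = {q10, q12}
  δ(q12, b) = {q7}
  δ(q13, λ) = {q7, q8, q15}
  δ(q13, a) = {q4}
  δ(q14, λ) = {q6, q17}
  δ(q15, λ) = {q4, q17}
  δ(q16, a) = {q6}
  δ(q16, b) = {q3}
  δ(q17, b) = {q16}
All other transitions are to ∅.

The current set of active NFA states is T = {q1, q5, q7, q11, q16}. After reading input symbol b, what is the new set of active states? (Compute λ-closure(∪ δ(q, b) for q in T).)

{q3, q4, q7, q9, q10, q12, q16}

q1 on b → {q12}.
q16 on b → {q3}.
No b-transition from q5, q7, q11.
Union after reading b: {q3, q12}.
Now take the λ-closure:
From q3 via λ: add q4.
From q12 via λ: add q10.
From q10 via λ: add q7, q9.
From q7 via λ: add q16.
No new states can be added; the closed set is {q3, q4, q7, q9, q10, q12, q16}.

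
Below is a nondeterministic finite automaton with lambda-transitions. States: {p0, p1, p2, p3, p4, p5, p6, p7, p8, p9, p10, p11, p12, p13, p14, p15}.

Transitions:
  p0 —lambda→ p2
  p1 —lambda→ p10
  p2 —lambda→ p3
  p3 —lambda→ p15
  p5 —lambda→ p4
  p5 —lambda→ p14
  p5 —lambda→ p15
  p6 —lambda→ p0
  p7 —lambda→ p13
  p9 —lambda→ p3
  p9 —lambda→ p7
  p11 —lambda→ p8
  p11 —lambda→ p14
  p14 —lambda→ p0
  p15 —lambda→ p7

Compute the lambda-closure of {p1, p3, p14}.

{p0, p1, p2, p3, p7, p10, p13, p14, p15}

Start with {p1, p3, p14}.
From p1 via lambda: add p10.
From p3 via lambda: add p15.
From p14 via lambda: add p0.
From p0 via lambda: add p2.
From p15 via lambda: add p7.
From p7 via lambda: add p13.
No new states can be added; the closed set is {p0, p1, p2, p3, p7, p10, p13, p14, p15}.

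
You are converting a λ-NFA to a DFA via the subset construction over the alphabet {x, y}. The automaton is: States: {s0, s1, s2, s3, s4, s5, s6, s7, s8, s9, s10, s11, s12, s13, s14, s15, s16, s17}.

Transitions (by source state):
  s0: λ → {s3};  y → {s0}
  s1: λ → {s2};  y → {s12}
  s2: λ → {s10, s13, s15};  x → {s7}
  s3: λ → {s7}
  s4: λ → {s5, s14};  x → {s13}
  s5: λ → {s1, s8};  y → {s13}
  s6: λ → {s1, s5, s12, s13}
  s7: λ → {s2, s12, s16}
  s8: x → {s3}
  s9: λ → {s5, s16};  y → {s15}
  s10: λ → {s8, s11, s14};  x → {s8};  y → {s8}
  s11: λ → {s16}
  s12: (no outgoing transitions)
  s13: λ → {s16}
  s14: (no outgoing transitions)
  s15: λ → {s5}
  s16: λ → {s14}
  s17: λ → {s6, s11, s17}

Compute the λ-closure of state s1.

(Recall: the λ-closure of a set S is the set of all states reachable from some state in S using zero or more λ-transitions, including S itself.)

{s1, s2, s5, s8, s10, s11, s13, s14, s15, s16}

Start with {s1}.
From s1 via λ: add s2.
From s2 via λ: add s10, s13, s15.
From s10 via λ: add s8, s11, s14.
From s13 via λ: add s16.
From s15 via λ: add s5.
No new states can be added; the closed set is {s1, s2, s5, s8, s10, s11, s13, s14, s15, s16}.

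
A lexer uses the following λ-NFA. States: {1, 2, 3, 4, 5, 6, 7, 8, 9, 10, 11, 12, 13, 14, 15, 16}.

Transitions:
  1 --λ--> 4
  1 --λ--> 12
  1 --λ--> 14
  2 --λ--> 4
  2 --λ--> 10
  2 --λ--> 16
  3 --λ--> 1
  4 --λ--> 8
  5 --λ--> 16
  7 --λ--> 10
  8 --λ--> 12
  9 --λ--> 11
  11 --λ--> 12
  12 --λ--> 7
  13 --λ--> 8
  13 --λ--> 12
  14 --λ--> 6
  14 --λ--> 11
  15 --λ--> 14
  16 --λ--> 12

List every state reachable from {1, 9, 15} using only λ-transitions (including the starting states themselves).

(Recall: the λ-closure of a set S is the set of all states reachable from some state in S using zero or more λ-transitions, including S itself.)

{1, 4, 6, 7, 8, 9, 10, 11, 12, 14, 15}

Start with {1, 9, 15}.
From 1 via λ: add 4, 12, 14.
From 9 via λ: add 11.
From 4 via λ: add 8.
From 12 via λ: add 7.
From 14 via λ: add 6.
From 7 via λ: add 10.
No new states can be added; the closed set is {1, 4, 6, 7, 8, 9, 10, 11, 12, 14, 15}.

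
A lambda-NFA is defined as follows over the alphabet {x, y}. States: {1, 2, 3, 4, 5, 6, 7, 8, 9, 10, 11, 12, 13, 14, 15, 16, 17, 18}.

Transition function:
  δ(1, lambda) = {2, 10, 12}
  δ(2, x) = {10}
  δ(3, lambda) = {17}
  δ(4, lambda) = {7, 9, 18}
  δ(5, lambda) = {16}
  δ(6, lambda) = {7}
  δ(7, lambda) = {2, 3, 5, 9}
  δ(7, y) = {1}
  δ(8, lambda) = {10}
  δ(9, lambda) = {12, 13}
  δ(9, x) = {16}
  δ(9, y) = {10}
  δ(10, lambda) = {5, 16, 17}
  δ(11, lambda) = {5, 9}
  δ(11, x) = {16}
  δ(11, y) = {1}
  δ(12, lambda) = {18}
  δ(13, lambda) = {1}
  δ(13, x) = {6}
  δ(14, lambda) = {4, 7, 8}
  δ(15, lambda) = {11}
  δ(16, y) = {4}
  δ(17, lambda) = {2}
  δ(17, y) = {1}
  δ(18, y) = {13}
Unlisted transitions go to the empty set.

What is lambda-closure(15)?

{1, 2, 5, 9, 10, 11, 12, 13, 15, 16, 17, 18}

Start with {15}.
From 15 via lambda: add 11.
From 11 via lambda: add 5, 9.
From 5 via lambda: add 16.
From 9 via lambda: add 12, 13.
From 12 via lambda: add 18.
From 13 via lambda: add 1.
From 1 via lambda: add 2, 10.
From 10 via lambda: add 17.
No new states can be added; the closed set is {1, 2, 5, 9, 10, 11, 12, 13, 15, 16, 17, 18}.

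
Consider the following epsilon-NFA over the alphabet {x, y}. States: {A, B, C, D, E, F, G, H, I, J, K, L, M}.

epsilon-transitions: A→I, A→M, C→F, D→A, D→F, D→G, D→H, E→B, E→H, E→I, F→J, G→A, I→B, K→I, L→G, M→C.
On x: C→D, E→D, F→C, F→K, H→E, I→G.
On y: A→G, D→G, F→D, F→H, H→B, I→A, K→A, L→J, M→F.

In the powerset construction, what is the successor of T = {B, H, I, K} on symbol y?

H on y → {B}.
I on y → {A}.
K on y → {A}.
No y-transition from B.
Union after reading y: {A, B}.
Now take the epsilon-closure:
From A via epsilon: add I, M.
From M via epsilon: add C.
From C via epsilon: add F.
From F via epsilon: add J.
No new states can be added; the closed set is {A, B, C, F, I, J, M}.

{A, B, C, F, I, J, M}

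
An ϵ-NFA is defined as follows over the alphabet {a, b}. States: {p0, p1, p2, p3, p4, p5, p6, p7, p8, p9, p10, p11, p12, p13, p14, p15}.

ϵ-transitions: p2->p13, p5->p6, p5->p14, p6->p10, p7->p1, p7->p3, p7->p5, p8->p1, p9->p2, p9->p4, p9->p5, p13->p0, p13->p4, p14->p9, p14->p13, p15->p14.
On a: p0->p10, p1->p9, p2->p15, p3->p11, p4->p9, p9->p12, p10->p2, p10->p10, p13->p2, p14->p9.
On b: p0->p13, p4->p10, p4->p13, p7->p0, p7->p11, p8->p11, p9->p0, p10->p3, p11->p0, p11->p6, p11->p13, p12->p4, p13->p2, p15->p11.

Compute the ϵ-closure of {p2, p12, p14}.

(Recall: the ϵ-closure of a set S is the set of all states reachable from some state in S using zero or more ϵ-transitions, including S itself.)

{p0, p2, p4, p5, p6, p9, p10, p12, p13, p14}

Start with {p2, p12, p14}.
From p2 via ϵ: add p13.
From p14 via ϵ: add p9.
From p9 via ϵ: add p4, p5.
From p13 via ϵ: add p0.
From p5 via ϵ: add p6.
From p6 via ϵ: add p10.
No new states can be added; the closed set is {p0, p2, p4, p5, p6, p9, p10, p12, p13, p14}.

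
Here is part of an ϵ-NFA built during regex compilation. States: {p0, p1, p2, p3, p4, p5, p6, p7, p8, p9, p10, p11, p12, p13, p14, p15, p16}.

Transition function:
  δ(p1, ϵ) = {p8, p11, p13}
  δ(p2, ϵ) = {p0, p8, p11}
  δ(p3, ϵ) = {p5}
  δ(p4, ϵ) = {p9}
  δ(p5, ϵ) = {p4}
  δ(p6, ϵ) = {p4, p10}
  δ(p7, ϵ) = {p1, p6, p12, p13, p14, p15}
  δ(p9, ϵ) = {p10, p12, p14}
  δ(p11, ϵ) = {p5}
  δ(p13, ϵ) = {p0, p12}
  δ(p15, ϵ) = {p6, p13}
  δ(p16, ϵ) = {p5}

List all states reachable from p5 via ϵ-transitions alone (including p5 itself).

{p4, p5, p9, p10, p12, p14}

Start with {p5}.
From p5 via ϵ: add p4.
From p4 via ϵ: add p9.
From p9 via ϵ: add p10, p12, p14.
No new states can be added; the closed set is {p4, p5, p9, p10, p12, p14}.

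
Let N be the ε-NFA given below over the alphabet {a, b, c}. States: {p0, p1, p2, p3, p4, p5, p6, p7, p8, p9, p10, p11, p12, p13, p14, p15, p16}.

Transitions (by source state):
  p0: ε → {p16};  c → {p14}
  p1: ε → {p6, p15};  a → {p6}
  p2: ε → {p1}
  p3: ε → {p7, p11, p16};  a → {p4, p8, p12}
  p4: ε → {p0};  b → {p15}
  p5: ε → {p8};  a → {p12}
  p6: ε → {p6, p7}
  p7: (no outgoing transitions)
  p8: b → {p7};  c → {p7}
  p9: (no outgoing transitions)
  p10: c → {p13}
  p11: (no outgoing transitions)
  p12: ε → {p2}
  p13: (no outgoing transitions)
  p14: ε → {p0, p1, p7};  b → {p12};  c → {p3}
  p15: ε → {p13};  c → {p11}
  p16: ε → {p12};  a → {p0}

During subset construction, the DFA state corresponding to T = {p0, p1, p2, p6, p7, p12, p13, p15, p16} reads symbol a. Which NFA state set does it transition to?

p1 on a → {p6}.
p16 on a → {p0}.
No a-transition from p0, p2, p6, p7, p12, p13, p15.
Union after reading a: {p0, p6}.
Now take the ε-closure:
From p0 via ε: add p16.
From p6 via ε: add p7.
From p16 via ε: add p12.
From p12 via ε: add p2.
From p2 via ε: add p1.
From p1 via ε: add p15.
From p15 via ε: add p13.
No new states can be added; the closed set is {p0, p1, p2, p6, p7, p12, p13, p15, p16}.

{p0, p1, p2, p6, p7, p12, p13, p15, p16}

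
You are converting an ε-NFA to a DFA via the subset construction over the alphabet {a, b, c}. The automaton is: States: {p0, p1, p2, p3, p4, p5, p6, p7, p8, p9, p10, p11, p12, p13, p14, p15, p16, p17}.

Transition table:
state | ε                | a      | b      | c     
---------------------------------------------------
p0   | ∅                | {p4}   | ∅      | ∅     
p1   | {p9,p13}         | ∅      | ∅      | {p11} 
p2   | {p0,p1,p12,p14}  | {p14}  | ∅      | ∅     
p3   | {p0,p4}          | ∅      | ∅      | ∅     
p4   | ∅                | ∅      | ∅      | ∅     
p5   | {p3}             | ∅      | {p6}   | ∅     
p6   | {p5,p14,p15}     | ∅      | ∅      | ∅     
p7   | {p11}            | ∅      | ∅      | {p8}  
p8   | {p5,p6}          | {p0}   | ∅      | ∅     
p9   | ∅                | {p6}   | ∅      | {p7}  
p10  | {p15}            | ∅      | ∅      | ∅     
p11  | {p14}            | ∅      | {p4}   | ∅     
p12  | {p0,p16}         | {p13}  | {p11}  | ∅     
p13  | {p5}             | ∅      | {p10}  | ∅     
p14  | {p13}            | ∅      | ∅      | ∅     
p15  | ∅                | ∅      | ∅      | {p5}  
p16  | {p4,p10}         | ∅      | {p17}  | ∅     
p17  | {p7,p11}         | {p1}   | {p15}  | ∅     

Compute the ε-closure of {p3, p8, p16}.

Start with {p3, p8, p16}.
From p3 via ε: add p0, p4.
From p8 via ε: add p5, p6.
From p16 via ε: add p10.
From p6 via ε: add p14, p15.
From p14 via ε: add p13.
No new states can be added; the closed set is {p0, p3, p4, p5, p6, p8, p10, p13, p14, p15, p16}.

{p0, p3, p4, p5, p6, p8, p10, p13, p14, p15, p16}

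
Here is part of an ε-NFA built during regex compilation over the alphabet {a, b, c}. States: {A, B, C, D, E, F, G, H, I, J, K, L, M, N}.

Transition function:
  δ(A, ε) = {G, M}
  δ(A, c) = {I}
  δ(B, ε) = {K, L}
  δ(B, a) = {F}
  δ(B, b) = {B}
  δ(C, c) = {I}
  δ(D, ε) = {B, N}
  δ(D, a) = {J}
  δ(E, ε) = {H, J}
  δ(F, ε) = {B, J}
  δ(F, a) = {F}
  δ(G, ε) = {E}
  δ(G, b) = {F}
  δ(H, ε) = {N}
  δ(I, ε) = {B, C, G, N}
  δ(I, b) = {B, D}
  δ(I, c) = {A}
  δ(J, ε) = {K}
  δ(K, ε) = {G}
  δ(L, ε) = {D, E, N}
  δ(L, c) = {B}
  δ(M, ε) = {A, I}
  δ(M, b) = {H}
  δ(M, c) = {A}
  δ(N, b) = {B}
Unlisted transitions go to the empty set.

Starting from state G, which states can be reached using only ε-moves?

{E, G, H, J, K, N}

Start with {G}.
From G via ε: add E.
From E via ε: add H, J.
From H via ε: add N.
From J via ε: add K.
No new states can be added; the closed set is {E, G, H, J, K, N}.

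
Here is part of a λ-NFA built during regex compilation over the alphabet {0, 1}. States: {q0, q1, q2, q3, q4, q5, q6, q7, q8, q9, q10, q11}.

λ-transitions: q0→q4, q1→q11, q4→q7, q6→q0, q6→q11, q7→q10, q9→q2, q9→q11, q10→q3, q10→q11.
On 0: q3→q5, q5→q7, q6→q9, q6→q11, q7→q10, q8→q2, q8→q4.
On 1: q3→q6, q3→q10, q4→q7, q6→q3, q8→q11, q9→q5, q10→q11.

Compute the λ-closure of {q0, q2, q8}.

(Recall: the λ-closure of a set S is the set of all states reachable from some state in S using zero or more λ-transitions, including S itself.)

{q0, q2, q3, q4, q7, q8, q10, q11}

Start with {q0, q2, q8}.
From q0 via λ: add q4.
From q4 via λ: add q7.
From q7 via λ: add q10.
From q10 via λ: add q3, q11.
No new states can be added; the closed set is {q0, q2, q3, q4, q7, q8, q10, q11}.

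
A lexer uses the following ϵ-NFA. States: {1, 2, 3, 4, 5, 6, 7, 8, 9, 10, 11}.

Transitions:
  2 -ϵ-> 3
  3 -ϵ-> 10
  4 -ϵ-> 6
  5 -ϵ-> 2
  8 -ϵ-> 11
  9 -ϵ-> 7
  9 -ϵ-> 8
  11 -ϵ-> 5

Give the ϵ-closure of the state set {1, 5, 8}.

Start with {1, 5, 8}.
From 5 via ϵ: add 2.
From 8 via ϵ: add 11.
From 2 via ϵ: add 3.
From 3 via ϵ: add 10.
No new states can be added; the closed set is {1, 2, 3, 5, 8, 10, 11}.

{1, 2, 3, 5, 8, 10, 11}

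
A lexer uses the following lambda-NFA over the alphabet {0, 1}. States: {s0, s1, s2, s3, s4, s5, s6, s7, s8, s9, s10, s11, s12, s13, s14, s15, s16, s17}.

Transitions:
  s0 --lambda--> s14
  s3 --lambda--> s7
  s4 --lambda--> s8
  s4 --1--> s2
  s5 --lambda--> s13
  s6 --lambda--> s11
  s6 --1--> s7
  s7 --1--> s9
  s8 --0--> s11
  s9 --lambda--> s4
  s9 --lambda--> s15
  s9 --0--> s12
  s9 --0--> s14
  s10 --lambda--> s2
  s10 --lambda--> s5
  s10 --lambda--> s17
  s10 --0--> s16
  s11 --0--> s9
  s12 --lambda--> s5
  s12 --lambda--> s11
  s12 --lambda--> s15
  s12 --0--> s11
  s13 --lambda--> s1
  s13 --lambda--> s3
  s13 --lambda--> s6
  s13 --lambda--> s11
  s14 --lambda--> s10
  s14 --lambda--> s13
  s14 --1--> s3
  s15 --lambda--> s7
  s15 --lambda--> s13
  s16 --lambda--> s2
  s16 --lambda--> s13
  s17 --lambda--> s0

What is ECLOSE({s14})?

{s0, s1, s2, s3, s5, s6, s7, s10, s11, s13, s14, s17}

Start with {s14}.
From s14 via lambda: add s10, s13.
From s10 via lambda: add s2, s5, s17.
From s13 via lambda: add s1, s3, s6, s11.
From s3 via lambda: add s7.
From s17 via lambda: add s0.
No new states can be added; the closed set is {s0, s1, s2, s3, s5, s6, s7, s10, s11, s13, s14, s17}.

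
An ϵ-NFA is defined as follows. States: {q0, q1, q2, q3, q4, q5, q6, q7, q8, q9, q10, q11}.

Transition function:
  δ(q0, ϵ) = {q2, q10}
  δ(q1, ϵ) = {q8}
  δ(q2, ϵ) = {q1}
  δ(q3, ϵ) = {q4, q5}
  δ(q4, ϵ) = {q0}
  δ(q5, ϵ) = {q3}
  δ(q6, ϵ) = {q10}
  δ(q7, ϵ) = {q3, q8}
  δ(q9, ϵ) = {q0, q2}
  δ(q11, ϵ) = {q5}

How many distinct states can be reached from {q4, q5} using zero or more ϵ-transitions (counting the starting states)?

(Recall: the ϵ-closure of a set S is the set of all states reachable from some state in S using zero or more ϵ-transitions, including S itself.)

Start with {q4, q5}.
From q4 via ϵ: add q0.
From q5 via ϵ: add q3.
From q0 via ϵ: add q2, q10.
From q2 via ϵ: add q1.
From q1 via ϵ: add q8.
ϵ-closure = {q0, q1, q2, q3, q4, q5, q8, q10}, which has 8 states.

8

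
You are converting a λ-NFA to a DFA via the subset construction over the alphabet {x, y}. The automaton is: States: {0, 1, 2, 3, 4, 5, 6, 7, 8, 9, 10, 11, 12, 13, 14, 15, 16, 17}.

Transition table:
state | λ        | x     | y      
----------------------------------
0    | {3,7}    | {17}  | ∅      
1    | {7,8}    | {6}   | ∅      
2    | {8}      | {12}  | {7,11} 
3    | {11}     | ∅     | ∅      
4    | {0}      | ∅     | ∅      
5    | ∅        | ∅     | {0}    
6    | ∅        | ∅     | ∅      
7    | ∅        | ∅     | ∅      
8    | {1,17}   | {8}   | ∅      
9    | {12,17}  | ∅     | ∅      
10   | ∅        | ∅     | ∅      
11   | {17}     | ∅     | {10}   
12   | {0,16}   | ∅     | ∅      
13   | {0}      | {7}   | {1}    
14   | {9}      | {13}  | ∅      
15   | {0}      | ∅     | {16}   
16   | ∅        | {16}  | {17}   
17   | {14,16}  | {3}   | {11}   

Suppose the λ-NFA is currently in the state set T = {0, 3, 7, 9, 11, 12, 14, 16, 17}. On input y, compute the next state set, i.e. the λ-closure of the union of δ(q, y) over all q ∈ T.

11 on y → {10}.
16 on y → {17}.
17 on y → {11}.
No y-transition from 0, 3, 7, 9, 12, 14.
Union after reading y: {10, 11, 17}.
Now take the λ-closure:
From 17 via λ: add 14, 16.
From 14 via λ: add 9.
From 9 via λ: add 12.
From 12 via λ: add 0.
From 0 via λ: add 3, 7.
No new states can be added; the closed set is {0, 3, 7, 9, 10, 11, 12, 14, 16, 17}.

{0, 3, 7, 9, 10, 11, 12, 14, 16, 17}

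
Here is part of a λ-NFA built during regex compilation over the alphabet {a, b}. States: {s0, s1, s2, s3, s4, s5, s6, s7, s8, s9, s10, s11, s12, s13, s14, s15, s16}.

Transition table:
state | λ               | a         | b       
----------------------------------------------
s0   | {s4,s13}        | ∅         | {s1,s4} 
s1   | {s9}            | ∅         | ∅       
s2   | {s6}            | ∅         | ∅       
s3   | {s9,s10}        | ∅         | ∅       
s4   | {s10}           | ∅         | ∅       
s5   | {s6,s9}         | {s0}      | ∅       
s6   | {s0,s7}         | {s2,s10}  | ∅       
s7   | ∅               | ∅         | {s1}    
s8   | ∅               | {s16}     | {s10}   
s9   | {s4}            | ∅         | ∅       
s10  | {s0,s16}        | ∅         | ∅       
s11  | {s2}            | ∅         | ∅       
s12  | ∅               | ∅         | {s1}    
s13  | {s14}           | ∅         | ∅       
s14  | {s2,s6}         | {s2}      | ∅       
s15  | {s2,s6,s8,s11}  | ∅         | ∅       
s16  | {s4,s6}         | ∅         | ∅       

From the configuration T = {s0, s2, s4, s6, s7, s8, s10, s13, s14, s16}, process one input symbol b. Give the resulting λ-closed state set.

{s0, s1, s2, s4, s6, s7, s9, s10, s13, s14, s16}

s0 on b → {s1, s4}.
s7 on b → {s1}.
s8 on b → {s10}.
No b-transition from s2, s4, s6, s10, s13, s14, s16.
Union after reading b: {s1, s4, s10}.
Now take the λ-closure:
From s1 via λ: add s9.
From s10 via λ: add s0, s16.
From s0 via λ: add s13.
From s16 via λ: add s6.
From s6 via λ: add s7.
From s13 via λ: add s14.
From s14 via λ: add s2.
No new states can be added; the closed set is {s0, s1, s2, s4, s6, s7, s9, s10, s13, s14, s16}.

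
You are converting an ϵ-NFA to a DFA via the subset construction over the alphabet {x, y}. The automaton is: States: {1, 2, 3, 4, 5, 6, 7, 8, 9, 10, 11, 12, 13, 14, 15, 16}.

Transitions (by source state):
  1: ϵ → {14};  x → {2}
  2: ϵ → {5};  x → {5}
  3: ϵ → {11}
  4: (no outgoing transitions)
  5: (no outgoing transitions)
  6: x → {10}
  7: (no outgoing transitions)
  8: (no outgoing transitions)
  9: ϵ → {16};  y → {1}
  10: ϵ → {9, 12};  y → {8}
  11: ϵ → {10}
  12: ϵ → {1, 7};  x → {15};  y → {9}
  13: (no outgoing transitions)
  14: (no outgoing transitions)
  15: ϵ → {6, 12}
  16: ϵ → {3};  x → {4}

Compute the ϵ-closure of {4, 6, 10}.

{1, 3, 4, 6, 7, 9, 10, 11, 12, 14, 16}

Start with {4, 6, 10}.
From 10 via ϵ: add 9, 12.
From 9 via ϵ: add 16.
From 12 via ϵ: add 1, 7.
From 1 via ϵ: add 14.
From 16 via ϵ: add 3.
From 3 via ϵ: add 11.
No new states can be added; the closed set is {1, 3, 4, 6, 7, 9, 10, 11, 12, 14, 16}.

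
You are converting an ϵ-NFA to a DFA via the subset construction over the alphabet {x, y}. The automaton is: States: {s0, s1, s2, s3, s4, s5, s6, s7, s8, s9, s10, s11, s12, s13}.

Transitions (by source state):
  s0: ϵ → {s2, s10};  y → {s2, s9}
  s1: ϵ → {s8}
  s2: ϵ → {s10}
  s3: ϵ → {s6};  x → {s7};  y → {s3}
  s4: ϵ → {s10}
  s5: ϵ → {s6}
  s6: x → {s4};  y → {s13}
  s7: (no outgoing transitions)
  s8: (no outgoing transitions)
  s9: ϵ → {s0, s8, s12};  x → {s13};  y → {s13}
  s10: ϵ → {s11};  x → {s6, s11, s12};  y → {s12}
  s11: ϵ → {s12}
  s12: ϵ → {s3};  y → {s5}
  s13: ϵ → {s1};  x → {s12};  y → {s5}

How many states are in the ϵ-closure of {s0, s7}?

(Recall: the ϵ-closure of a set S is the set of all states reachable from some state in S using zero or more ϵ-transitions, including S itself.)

8

Start with {s0, s7}.
From s0 via ϵ: add s2, s10.
From s10 via ϵ: add s11.
From s11 via ϵ: add s12.
From s12 via ϵ: add s3.
From s3 via ϵ: add s6.
ϵ-closure = {s0, s2, s3, s6, s7, s10, s11, s12}, which has 8 states.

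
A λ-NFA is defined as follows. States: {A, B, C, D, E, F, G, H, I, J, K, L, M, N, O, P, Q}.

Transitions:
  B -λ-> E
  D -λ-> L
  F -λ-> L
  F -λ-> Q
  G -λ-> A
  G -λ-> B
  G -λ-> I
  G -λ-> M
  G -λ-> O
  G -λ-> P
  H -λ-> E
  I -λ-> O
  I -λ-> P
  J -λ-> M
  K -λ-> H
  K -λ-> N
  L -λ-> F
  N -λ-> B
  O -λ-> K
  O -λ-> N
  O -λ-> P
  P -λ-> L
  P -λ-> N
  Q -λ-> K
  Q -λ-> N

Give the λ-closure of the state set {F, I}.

Start with {F, I}.
From F via λ: add L, Q.
From I via λ: add O, P.
From O via λ: add K, N.
From K via λ: add H.
From N via λ: add B.
From B via λ: add E.
No new states can be added; the closed set is {B, E, F, H, I, K, L, N, O, P, Q}.

{B, E, F, H, I, K, L, N, O, P, Q}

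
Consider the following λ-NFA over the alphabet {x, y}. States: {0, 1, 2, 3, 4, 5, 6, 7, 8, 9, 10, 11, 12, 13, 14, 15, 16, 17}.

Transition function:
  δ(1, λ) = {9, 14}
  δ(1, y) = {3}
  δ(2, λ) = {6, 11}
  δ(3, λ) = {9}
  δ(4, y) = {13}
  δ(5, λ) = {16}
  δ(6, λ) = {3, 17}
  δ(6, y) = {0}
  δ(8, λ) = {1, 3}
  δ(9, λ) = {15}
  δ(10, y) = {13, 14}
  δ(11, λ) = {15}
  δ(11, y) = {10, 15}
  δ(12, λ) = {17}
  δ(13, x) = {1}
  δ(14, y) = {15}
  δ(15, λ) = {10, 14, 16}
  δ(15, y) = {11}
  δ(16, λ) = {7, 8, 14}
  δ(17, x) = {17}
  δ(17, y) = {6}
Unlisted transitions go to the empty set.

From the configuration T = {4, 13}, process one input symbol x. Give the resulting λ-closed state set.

13 on x → {1}.
No x-transition from 4.
Union after reading x: {1}.
Now take the λ-closure:
From 1 via λ: add 9, 14.
From 9 via λ: add 15.
From 15 via λ: add 10, 16.
From 16 via λ: add 7, 8.
From 8 via λ: add 3.
No new states can be added; the closed set is {1, 3, 7, 8, 9, 10, 14, 15, 16}.

{1, 3, 7, 8, 9, 10, 14, 15, 16}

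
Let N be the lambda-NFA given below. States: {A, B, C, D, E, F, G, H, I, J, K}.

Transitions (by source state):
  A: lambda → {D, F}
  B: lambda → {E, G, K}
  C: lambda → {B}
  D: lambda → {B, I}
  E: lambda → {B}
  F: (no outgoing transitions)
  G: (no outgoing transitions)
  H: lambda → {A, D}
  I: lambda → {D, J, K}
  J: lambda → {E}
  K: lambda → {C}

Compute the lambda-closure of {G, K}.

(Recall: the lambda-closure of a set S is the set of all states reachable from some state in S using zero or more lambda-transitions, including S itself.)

Start with {G, K}.
From K via lambda: add C.
From C via lambda: add B.
From B via lambda: add E.
No new states can be added; the closed set is {B, C, E, G, K}.

{B, C, E, G, K}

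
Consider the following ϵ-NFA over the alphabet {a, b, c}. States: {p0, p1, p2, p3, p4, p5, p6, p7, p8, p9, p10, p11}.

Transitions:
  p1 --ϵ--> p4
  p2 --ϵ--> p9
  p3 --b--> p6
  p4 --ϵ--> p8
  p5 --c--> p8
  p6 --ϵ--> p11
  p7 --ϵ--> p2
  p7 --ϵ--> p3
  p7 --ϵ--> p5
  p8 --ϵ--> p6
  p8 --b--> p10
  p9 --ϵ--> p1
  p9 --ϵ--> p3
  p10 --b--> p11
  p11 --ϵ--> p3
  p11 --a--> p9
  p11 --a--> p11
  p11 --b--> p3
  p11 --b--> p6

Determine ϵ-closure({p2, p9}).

{p1, p2, p3, p4, p6, p8, p9, p11}

Start with {p2, p9}.
From p9 via ϵ: add p1, p3.
From p1 via ϵ: add p4.
From p4 via ϵ: add p8.
From p8 via ϵ: add p6.
From p6 via ϵ: add p11.
No new states can be added; the closed set is {p1, p2, p3, p4, p6, p8, p9, p11}.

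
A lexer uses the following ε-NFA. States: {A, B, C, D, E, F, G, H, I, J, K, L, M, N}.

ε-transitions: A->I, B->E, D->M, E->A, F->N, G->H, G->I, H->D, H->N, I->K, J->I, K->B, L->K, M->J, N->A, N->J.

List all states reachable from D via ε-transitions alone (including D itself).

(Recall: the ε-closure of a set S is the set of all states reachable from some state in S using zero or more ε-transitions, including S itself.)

{A, B, D, E, I, J, K, M}

Start with {D}.
From D via ε: add M.
From M via ε: add J.
From J via ε: add I.
From I via ε: add K.
From K via ε: add B.
From B via ε: add E.
From E via ε: add A.
No new states can be added; the closed set is {A, B, D, E, I, J, K, M}.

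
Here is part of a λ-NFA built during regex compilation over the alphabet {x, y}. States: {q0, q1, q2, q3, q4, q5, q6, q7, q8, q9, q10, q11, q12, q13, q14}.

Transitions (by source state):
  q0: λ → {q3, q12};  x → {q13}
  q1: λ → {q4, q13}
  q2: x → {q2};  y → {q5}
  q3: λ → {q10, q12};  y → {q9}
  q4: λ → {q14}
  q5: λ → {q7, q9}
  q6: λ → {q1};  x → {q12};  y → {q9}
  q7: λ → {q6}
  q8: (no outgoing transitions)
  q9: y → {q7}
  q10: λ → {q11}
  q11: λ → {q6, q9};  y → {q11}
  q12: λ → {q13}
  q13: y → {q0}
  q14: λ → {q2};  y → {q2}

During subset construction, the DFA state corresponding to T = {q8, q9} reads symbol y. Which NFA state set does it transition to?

q9 on y → {q7}.
No y-transition from q8.
Union after reading y: {q7}.
Now take the λ-closure:
From q7 via λ: add q6.
From q6 via λ: add q1.
From q1 via λ: add q4, q13.
From q4 via λ: add q14.
From q14 via λ: add q2.
No new states can be added; the closed set is {q1, q2, q4, q6, q7, q13, q14}.

{q1, q2, q4, q6, q7, q13, q14}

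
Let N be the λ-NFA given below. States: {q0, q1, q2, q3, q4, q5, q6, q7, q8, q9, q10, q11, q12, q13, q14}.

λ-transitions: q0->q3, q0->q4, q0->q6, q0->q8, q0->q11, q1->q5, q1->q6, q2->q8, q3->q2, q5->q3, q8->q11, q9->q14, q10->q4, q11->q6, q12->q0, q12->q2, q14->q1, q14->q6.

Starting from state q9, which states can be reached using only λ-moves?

Start with {q9}.
From q9 via λ: add q14.
From q14 via λ: add q1, q6.
From q1 via λ: add q5.
From q5 via λ: add q3.
From q3 via λ: add q2.
From q2 via λ: add q8.
From q8 via λ: add q11.
No new states can be added; the closed set is {q1, q2, q3, q5, q6, q8, q9, q11, q14}.

{q1, q2, q3, q5, q6, q8, q9, q11, q14}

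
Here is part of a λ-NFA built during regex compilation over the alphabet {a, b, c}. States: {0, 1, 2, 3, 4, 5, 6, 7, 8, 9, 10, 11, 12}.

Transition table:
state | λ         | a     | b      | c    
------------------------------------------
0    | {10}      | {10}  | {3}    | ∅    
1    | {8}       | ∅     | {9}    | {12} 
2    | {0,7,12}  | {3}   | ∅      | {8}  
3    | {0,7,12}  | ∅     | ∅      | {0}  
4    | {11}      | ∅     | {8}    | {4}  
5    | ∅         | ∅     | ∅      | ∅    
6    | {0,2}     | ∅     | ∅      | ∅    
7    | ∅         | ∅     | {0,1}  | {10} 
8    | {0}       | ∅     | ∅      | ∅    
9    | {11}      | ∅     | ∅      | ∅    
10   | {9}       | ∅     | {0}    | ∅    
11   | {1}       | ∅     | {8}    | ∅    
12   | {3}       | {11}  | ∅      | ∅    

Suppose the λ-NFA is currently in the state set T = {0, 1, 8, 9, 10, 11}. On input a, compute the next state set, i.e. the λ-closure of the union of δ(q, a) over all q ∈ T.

{0, 1, 8, 9, 10, 11}

0 on a → {10}.
No a-transition from 1, 8, 9, 10, 11.
Union after reading a: {10}.
Now take the λ-closure:
From 10 via λ: add 9.
From 9 via λ: add 11.
From 11 via λ: add 1.
From 1 via λ: add 8.
From 8 via λ: add 0.
No new states can be added; the closed set is {0, 1, 8, 9, 10, 11}.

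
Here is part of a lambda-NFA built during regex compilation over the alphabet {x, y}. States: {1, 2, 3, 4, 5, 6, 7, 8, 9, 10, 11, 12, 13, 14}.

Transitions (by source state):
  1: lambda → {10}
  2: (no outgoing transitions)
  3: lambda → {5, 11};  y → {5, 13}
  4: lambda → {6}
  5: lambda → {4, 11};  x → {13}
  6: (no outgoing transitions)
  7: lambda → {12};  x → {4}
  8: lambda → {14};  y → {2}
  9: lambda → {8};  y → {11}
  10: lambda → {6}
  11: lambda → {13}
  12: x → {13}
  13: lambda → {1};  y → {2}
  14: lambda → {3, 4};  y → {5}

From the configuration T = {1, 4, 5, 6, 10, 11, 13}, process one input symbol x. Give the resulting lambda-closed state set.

{1, 6, 10, 13}

5 on x → {13}.
No x-transition from 1, 4, 6, 10, 11, 13.
Union after reading x: {13}.
Now take the lambda-closure:
From 13 via lambda: add 1.
From 1 via lambda: add 10.
From 10 via lambda: add 6.
No new states can be added; the closed set is {1, 6, 10, 13}.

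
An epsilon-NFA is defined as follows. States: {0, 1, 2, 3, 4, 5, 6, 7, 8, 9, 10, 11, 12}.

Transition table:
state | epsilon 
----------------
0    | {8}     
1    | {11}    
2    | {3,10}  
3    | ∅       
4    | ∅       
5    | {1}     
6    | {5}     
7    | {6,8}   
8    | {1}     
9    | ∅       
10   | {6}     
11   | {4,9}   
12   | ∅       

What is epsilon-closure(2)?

Start with {2}.
From 2 via epsilon: add 3, 10.
From 10 via epsilon: add 6.
From 6 via epsilon: add 5.
From 5 via epsilon: add 1.
From 1 via epsilon: add 11.
From 11 via epsilon: add 4, 9.
No new states can be added; the closed set is {1, 2, 3, 4, 5, 6, 9, 10, 11}.

{1, 2, 3, 4, 5, 6, 9, 10, 11}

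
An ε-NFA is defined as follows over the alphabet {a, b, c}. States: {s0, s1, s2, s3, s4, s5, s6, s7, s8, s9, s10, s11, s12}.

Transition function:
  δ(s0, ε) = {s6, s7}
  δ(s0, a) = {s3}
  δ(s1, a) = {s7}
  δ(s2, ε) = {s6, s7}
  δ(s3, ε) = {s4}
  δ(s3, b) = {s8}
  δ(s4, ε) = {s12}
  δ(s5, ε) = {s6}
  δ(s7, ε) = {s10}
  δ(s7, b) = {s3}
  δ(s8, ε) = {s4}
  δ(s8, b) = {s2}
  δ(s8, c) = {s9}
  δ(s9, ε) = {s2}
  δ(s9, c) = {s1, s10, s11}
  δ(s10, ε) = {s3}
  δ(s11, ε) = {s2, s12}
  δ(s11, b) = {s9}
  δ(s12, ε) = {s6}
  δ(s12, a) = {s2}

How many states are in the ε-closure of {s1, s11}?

Start with {s1, s11}.
From s11 via ε: add s2, s12.
From s2 via ε: add s6, s7.
From s7 via ε: add s10.
From s10 via ε: add s3.
From s3 via ε: add s4.
ε-closure = {s1, s2, s3, s4, s6, s7, s10, s11, s12}, which has 9 states.

9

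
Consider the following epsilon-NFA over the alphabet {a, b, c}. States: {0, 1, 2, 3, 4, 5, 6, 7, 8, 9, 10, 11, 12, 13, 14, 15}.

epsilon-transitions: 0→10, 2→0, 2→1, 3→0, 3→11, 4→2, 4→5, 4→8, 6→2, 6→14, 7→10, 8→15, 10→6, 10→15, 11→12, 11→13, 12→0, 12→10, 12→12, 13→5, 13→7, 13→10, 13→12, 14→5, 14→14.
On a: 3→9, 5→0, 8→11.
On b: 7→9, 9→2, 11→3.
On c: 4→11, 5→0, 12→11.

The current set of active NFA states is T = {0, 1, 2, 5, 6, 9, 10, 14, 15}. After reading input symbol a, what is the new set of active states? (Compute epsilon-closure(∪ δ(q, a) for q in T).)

{0, 1, 2, 5, 6, 10, 14, 15}

5 on a → {0}.
No a-transition from 0, 1, 2, 6, 9, 10, 14, 15.
Union after reading a: {0}.
Now take the epsilon-closure:
From 0 via epsilon: add 10.
From 10 via epsilon: add 6, 15.
From 6 via epsilon: add 2, 14.
From 2 via epsilon: add 1.
From 14 via epsilon: add 5.
No new states can be added; the closed set is {0, 1, 2, 5, 6, 10, 14, 15}.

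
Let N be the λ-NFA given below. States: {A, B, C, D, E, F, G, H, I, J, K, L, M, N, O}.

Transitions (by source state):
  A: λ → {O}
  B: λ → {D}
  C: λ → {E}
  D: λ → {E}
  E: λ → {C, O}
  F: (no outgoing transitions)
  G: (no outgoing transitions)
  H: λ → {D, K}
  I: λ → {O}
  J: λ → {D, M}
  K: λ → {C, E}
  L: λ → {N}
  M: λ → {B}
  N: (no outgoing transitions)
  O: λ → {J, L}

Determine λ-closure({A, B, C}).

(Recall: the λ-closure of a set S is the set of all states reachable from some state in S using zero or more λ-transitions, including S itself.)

Start with {A, B, C}.
From A via λ: add O.
From B via λ: add D.
From C via λ: add E.
From O via λ: add J, L.
From J via λ: add M.
From L via λ: add N.
No new states can be added; the closed set is {A, B, C, D, E, J, L, M, N, O}.

{A, B, C, D, E, J, L, M, N, O}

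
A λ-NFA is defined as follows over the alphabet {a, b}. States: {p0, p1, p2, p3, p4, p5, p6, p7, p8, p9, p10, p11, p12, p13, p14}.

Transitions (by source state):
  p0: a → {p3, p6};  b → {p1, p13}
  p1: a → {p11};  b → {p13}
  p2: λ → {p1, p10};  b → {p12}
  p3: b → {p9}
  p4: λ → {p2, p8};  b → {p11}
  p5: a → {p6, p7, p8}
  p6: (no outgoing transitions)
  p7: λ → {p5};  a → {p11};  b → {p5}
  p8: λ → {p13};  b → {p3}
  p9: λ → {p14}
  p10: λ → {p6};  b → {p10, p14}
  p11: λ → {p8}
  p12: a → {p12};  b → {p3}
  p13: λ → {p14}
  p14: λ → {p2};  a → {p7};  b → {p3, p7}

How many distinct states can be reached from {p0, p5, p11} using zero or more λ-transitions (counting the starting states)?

10

Start with {p0, p5, p11}.
From p11 via λ: add p8.
From p8 via λ: add p13.
From p13 via λ: add p14.
From p14 via λ: add p2.
From p2 via λ: add p1, p10.
From p10 via λ: add p6.
λ-closure = {p0, p1, p2, p5, p6, p8, p10, p11, p13, p14}, which has 10 states.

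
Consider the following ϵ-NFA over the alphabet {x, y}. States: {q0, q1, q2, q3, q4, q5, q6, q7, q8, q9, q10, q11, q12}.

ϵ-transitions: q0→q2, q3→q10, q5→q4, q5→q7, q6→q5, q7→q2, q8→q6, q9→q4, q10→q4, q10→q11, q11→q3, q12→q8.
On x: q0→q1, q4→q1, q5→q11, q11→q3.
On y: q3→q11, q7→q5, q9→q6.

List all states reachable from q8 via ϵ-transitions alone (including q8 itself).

{q2, q4, q5, q6, q7, q8}

Start with {q8}.
From q8 via ϵ: add q6.
From q6 via ϵ: add q5.
From q5 via ϵ: add q4, q7.
From q7 via ϵ: add q2.
No new states can be added; the closed set is {q2, q4, q5, q6, q7, q8}.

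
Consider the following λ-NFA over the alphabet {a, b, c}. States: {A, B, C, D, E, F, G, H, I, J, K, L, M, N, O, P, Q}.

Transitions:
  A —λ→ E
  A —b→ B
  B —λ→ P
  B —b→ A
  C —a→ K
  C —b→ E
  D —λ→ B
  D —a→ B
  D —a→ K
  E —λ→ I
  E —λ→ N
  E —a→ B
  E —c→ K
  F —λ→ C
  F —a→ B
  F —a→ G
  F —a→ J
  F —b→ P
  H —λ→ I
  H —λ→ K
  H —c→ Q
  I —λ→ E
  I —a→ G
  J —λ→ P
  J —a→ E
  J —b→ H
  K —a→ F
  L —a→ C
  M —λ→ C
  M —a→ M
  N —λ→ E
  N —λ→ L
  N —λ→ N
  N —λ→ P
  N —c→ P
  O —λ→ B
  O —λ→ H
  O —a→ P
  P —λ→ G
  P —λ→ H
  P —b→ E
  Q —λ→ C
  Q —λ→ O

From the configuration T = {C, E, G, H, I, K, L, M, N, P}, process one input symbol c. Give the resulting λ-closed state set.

{B, C, E, G, H, I, K, L, N, O, P, Q}

E on c → {K}.
H on c → {Q}.
N on c → {P}.
No c-transition from C, G, I, K, L, M, P.
Union after reading c: {K, P, Q}.
Now take the λ-closure:
From P via λ: add G, H.
From Q via λ: add C, O.
From H via λ: add I.
From O via λ: add B.
From I via λ: add E.
From E via λ: add N.
From N via λ: add L.
No new states can be added; the closed set is {B, C, E, G, H, I, K, L, N, O, P, Q}.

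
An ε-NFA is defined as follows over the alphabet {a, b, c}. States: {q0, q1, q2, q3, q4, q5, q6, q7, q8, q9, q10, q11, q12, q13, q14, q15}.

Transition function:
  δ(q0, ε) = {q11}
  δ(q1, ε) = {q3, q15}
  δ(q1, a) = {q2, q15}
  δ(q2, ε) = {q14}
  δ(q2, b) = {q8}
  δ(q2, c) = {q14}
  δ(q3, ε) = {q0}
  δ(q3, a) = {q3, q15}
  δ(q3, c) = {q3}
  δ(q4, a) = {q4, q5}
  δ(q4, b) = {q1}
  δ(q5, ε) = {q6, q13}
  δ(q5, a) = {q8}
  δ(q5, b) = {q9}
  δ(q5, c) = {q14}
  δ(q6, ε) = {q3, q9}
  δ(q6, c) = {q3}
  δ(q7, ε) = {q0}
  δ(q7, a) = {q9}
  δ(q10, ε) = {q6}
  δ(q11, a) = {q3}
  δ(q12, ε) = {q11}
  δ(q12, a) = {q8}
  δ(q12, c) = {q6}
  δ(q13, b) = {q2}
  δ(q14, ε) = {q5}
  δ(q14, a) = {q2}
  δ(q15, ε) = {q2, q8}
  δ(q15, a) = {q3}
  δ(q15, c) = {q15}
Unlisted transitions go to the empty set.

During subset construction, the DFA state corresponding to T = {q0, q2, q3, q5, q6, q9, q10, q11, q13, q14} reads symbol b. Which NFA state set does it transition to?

q2 on b → {q8}.
q5 on b → {q9}.
q13 on b → {q2}.
No b-transition from q0, q3, q6, q9, q10, q11, q14.
Union after reading b: {q2, q8, q9}.
Now take the ε-closure:
From q2 via ε: add q14.
From q14 via ε: add q5.
From q5 via ε: add q6, q13.
From q6 via ε: add q3.
From q3 via ε: add q0.
From q0 via ε: add q11.
No new states can be added; the closed set is {q0, q2, q3, q5, q6, q8, q9, q11, q13, q14}.

{q0, q2, q3, q5, q6, q8, q9, q11, q13, q14}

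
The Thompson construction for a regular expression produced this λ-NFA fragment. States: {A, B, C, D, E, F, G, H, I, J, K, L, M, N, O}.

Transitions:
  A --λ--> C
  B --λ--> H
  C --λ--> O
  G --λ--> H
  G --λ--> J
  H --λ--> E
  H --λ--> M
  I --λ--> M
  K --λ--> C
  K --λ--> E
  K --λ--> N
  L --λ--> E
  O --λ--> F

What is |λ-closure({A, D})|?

Start with {A, D}.
From A via λ: add C.
From C via λ: add O.
From O via λ: add F.
λ-closure = {A, C, D, F, O}, which has 5 states.

5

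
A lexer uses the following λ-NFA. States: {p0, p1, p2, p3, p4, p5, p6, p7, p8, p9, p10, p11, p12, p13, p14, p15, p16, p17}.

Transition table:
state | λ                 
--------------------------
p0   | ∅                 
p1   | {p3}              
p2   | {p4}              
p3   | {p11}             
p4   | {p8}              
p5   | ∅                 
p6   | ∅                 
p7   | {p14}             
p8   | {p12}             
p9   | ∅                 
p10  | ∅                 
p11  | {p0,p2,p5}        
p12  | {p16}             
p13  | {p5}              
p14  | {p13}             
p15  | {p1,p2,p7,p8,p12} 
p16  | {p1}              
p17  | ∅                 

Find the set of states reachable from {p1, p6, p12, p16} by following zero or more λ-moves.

Start with {p1, p6, p12, p16}.
From p1 via λ: add p3.
From p3 via λ: add p11.
From p11 via λ: add p0, p2, p5.
From p2 via λ: add p4.
From p4 via λ: add p8.
No new states can be added; the closed set is {p0, p1, p2, p3, p4, p5, p6, p8, p11, p12, p16}.

{p0, p1, p2, p3, p4, p5, p6, p8, p11, p12, p16}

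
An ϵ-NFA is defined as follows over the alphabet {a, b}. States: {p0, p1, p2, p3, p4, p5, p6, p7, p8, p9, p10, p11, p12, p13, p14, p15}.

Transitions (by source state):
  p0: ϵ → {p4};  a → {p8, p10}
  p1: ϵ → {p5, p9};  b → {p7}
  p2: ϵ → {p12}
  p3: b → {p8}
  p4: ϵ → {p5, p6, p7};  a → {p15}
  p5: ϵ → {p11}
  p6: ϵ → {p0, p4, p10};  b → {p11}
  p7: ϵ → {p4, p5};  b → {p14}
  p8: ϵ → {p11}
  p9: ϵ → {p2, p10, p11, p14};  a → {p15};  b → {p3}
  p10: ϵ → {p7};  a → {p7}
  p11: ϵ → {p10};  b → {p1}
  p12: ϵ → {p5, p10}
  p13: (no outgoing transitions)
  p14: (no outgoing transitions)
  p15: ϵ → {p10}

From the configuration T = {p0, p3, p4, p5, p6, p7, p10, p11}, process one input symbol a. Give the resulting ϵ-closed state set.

p0 on a → {p8, p10}.
p4 on a → {p15}.
p10 on a → {p7}.
No a-transition from p3, p5, p6, p7, p11.
Union after reading a: {p7, p8, p10, p15}.
Now take the ϵ-closure:
From p7 via ϵ: add p4, p5.
From p8 via ϵ: add p11.
From p4 via ϵ: add p6.
From p6 via ϵ: add p0.
No new states can be added; the closed set is {p0, p4, p5, p6, p7, p8, p10, p11, p15}.

{p0, p4, p5, p6, p7, p8, p10, p11, p15}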